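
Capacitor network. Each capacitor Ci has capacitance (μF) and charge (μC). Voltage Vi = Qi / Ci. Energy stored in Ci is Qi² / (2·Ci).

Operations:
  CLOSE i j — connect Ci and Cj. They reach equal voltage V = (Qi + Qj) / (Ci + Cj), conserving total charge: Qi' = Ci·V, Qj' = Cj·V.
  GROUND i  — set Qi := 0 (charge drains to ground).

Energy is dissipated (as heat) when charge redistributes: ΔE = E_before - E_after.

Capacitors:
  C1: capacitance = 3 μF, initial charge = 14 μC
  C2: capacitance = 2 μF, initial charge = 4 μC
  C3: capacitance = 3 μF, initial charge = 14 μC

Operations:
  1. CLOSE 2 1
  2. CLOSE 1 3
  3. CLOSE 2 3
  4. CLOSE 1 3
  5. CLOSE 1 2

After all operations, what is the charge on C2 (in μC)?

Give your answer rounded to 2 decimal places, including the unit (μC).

Answer: 7.97 μC

Derivation:
Initial: C1(3μF, Q=14μC, V=4.67V), C2(2μF, Q=4μC, V=2.00V), C3(3μF, Q=14μC, V=4.67V)
Op 1: CLOSE 2-1: Q_total=18.00, C_total=5.00, V=3.60; Q2=7.20, Q1=10.80; dissipated=4.267
Op 2: CLOSE 1-3: Q_total=24.80, C_total=6.00, V=4.13; Q1=12.40, Q3=12.40; dissipated=0.853
Op 3: CLOSE 2-3: Q_total=19.60, C_total=5.00, V=3.92; Q2=7.84, Q3=11.76; dissipated=0.171
Op 4: CLOSE 1-3: Q_total=24.16, C_total=6.00, V=4.03; Q1=12.08, Q3=12.08; dissipated=0.034
Op 5: CLOSE 1-2: Q_total=19.92, C_total=5.00, V=3.98; Q1=11.95, Q2=7.97; dissipated=0.007
Final charges: Q1=11.95, Q2=7.97, Q3=12.08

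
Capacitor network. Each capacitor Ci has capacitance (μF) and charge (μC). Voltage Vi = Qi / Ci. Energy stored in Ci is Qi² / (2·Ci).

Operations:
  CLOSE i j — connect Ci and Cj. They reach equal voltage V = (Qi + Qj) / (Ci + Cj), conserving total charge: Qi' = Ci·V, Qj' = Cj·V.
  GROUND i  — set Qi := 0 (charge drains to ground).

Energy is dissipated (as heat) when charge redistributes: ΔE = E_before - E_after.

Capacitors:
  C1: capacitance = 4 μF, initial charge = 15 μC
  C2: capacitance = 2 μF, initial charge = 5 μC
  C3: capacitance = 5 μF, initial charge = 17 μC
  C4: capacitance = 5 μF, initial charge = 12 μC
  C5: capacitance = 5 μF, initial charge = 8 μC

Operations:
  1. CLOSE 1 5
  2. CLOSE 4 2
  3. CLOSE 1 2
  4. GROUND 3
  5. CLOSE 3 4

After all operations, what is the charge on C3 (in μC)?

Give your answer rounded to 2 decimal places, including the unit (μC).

Initial: C1(4μF, Q=15μC, V=3.75V), C2(2μF, Q=5μC, V=2.50V), C3(5μF, Q=17μC, V=3.40V), C4(5μF, Q=12μC, V=2.40V), C5(5μF, Q=8μC, V=1.60V)
Op 1: CLOSE 1-5: Q_total=23.00, C_total=9.00, V=2.56; Q1=10.22, Q5=12.78; dissipated=5.136
Op 2: CLOSE 4-2: Q_total=17.00, C_total=7.00, V=2.43; Q4=12.14, Q2=4.86; dissipated=0.007
Op 3: CLOSE 1-2: Q_total=15.08, C_total=6.00, V=2.51; Q1=10.05, Q2=5.03; dissipated=0.011
Op 4: GROUND 3: Q3=0; energy lost=28.900
Op 5: CLOSE 3-4: Q_total=12.14, C_total=10.00, V=1.21; Q3=6.07, Q4=6.07; dissipated=7.372
Final charges: Q1=10.05, Q2=5.03, Q3=6.07, Q4=6.07, Q5=12.78

Answer: 6.07 μC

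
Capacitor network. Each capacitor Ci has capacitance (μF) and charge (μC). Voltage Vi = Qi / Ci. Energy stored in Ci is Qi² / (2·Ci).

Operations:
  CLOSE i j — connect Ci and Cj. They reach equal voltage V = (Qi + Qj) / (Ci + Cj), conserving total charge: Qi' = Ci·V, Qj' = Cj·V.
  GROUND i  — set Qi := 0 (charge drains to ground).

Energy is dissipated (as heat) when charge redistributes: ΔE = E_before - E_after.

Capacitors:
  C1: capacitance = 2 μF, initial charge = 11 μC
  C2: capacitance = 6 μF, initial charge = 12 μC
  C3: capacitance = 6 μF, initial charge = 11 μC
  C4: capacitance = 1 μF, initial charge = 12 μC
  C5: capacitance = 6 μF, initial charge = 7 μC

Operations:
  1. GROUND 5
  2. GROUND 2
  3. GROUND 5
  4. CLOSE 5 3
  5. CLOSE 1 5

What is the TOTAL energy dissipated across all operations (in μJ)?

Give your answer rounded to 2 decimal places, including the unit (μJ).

Initial: C1(2μF, Q=11μC, V=5.50V), C2(6μF, Q=12μC, V=2.00V), C3(6μF, Q=11μC, V=1.83V), C4(1μF, Q=12μC, V=12.00V), C5(6μF, Q=7μC, V=1.17V)
Op 1: GROUND 5: Q5=0; energy lost=4.083
Op 2: GROUND 2: Q2=0; energy lost=12.000
Op 3: GROUND 5: Q5=0; energy lost=0.000
Op 4: CLOSE 5-3: Q_total=11.00, C_total=12.00, V=0.92; Q5=5.50, Q3=5.50; dissipated=5.042
Op 5: CLOSE 1-5: Q_total=16.50, C_total=8.00, V=2.06; Q1=4.12, Q5=12.38; dissipated=15.755
Total dissipated: 36.880 μJ

Answer: 36.88 μJ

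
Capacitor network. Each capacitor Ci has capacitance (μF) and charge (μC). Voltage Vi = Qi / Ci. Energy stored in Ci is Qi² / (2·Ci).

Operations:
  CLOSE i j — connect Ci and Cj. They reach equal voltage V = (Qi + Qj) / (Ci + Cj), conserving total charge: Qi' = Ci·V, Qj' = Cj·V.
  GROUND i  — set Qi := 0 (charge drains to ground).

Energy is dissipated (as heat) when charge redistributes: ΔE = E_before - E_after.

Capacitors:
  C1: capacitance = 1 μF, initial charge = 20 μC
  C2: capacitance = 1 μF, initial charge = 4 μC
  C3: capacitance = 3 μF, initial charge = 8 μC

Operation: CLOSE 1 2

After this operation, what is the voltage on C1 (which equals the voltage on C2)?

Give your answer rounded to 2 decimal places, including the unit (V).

Initial: C1(1μF, Q=20μC, V=20.00V), C2(1μF, Q=4μC, V=4.00V), C3(3μF, Q=8μC, V=2.67V)
Op 1: CLOSE 1-2: Q_total=24.00, C_total=2.00, V=12.00; Q1=12.00, Q2=12.00; dissipated=64.000

Answer: 12.00 V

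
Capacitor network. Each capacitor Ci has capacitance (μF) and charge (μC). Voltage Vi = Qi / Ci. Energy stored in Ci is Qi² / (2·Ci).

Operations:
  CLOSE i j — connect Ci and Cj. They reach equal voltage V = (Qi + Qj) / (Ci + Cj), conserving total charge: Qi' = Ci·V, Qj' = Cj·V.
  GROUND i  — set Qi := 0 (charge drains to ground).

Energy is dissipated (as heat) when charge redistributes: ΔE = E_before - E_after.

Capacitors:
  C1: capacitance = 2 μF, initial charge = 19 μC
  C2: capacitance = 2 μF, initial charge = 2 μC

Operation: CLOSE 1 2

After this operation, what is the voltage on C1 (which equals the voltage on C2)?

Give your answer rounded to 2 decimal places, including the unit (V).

Initial: C1(2μF, Q=19μC, V=9.50V), C2(2μF, Q=2μC, V=1.00V)
Op 1: CLOSE 1-2: Q_total=21.00, C_total=4.00, V=5.25; Q1=10.50, Q2=10.50; dissipated=36.125

Answer: 5.25 V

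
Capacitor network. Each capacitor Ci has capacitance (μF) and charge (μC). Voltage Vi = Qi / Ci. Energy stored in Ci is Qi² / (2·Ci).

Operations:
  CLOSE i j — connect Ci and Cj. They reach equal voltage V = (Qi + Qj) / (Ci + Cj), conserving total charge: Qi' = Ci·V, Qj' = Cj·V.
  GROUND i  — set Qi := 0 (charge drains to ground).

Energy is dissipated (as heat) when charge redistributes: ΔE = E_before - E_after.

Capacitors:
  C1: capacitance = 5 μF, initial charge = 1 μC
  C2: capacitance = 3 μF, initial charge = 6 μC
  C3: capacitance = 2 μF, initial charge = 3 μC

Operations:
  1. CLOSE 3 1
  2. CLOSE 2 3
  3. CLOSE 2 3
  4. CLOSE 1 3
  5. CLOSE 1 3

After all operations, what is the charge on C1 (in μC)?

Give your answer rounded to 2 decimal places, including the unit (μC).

Answer: 4.08 μC

Derivation:
Initial: C1(5μF, Q=1μC, V=0.20V), C2(3μF, Q=6μC, V=2.00V), C3(2μF, Q=3μC, V=1.50V)
Op 1: CLOSE 3-1: Q_total=4.00, C_total=7.00, V=0.57; Q3=1.14, Q1=2.86; dissipated=1.207
Op 2: CLOSE 2-3: Q_total=7.14, C_total=5.00, V=1.43; Q2=4.29, Q3=2.86; dissipated=1.224
Op 3: CLOSE 2-3: Q_total=7.14, C_total=5.00, V=1.43; Q2=4.29, Q3=2.86; dissipated=0.000
Op 4: CLOSE 1-3: Q_total=5.71, C_total=7.00, V=0.82; Q1=4.08, Q3=1.63; dissipated=0.525
Op 5: CLOSE 1-3: Q_total=5.71, C_total=7.00, V=0.82; Q1=4.08, Q3=1.63; dissipated=0.000
Final charges: Q1=4.08, Q2=4.29, Q3=1.63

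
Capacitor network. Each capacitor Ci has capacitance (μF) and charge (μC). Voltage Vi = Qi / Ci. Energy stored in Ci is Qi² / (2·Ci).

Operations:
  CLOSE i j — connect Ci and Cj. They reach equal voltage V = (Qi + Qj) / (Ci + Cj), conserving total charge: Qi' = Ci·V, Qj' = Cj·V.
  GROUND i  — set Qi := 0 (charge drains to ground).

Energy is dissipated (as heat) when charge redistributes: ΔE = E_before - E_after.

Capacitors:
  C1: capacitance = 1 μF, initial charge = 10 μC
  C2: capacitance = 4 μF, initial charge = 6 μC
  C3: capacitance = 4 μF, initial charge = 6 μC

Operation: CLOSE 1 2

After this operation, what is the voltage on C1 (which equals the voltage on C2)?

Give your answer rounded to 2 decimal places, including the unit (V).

Answer: 3.20 V

Derivation:
Initial: C1(1μF, Q=10μC, V=10.00V), C2(4μF, Q=6μC, V=1.50V), C3(4μF, Q=6μC, V=1.50V)
Op 1: CLOSE 1-2: Q_total=16.00, C_total=5.00, V=3.20; Q1=3.20, Q2=12.80; dissipated=28.900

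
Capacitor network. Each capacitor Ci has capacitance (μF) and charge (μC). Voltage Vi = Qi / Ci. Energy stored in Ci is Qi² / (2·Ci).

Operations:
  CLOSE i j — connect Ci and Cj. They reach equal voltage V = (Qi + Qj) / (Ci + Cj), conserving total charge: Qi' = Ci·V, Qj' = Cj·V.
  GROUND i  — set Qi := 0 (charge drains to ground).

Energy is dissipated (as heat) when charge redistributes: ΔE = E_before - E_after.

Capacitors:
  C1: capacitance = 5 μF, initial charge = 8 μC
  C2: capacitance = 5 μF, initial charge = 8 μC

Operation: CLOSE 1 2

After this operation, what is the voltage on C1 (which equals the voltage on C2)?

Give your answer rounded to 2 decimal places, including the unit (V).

Initial: C1(5μF, Q=8μC, V=1.60V), C2(5μF, Q=8μC, V=1.60V)
Op 1: CLOSE 1-2: Q_total=16.00, C_total=10.00, V=1.60; Q1=8.00, Q2=8.00; dissipated=0.000

Answer: 1.60 V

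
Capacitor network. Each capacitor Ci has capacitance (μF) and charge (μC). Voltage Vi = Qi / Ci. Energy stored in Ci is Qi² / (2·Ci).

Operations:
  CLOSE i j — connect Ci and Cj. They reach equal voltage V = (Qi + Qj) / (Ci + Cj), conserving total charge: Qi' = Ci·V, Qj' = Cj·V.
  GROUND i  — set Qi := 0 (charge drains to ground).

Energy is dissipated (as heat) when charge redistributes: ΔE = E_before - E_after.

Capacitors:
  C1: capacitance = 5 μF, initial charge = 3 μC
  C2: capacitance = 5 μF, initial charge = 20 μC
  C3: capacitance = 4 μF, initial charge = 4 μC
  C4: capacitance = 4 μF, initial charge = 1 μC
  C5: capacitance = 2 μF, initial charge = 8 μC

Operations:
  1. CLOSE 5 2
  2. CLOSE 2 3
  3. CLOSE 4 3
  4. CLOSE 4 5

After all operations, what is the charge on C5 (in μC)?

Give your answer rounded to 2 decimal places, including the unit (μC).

Answer: 4.61 μC

Derivation:
Initial: C1(5μF, Q=3μC, V=0.60V), C2(5μF, Q=20μC, V=4.00V), C3(4μF, Q=4μC, V=1.00V), C4(4μF, Q=1μC, V=0.25V), C5(2μF, Q=8μC, V=4.00V)
Op 1: CLOSE 5-2: Q_total=28.00, C_total=7.00, V=4.00; Q5=8.00, Q2=20.00; dissipated=0.000
Op 2: CLOSE 2-3: Q_total=24.00, C_total=9.00, V=2.67; Q2=13.33, Q3=10.67; dissipated=10.000
Op 3: CLOSE 4-3: Q_total=11.67, C_total=8.00, V=1.46; Q4=5.83, Q3=5.83; dissipated=5.840
Op 4: CLOSE 4-5: Q_total=13.83, C_total=6.00, V=2.31; Q4=9.22, Q5=4.61; dissipated=4.307
Final charges: Q1=3.00, Q2=13.33, Q3=5.83, Q4=9.22, Q5=4.61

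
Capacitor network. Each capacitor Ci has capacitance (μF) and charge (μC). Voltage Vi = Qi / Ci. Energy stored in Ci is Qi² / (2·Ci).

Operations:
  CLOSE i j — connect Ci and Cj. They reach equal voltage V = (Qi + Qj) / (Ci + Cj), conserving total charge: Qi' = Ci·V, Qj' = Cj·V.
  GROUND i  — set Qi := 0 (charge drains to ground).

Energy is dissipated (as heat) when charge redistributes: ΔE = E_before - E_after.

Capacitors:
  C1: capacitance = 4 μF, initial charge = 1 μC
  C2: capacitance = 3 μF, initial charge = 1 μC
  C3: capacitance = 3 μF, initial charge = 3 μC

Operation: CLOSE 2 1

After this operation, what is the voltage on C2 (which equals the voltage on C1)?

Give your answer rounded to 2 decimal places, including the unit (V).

Answer: 0.29 V

Derivation:
Initial: C1(4μF, Q=1μC, V=0.25V), C2(3μF, Q=1μC, V=0.33V), C3(3μF, Q=3μC, V=1.00V)
Op 1: CLOSE 2-1: Q_total=2.00, C_total=7.00, V=0.29; Q2=0.86, Q1=1.14; dissipated=0.006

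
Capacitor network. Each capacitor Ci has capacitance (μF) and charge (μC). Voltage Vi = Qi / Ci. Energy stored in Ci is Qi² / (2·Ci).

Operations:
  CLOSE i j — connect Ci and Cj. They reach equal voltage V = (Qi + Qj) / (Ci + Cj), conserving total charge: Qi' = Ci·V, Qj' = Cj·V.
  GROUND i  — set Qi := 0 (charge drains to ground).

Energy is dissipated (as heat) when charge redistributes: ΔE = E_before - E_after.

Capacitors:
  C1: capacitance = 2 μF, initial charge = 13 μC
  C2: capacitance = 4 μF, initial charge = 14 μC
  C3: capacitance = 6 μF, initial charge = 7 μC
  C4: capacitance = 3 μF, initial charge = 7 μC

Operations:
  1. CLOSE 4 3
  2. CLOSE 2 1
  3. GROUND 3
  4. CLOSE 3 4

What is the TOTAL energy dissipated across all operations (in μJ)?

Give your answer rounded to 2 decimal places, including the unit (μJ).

Initial: C1(2μF, Q=13μC, V=6.50V), C2(4μF, Q=14μC, V=3.50V), C3(6μF, Q=7μC, V=1.17V), C4(3μF, Q=7μC, V=2.33V)
Op 1: CLOSE 4-3: Q_total=14.00, C_total=9.00, V=1.56; Q4=4.67, Q3=9.33; dissipated=1.361
Op 2: CLOSE 2-1: Q_total=27.00, C_total=6.00, V=4.50; Q2=18.00, Q1=9.00; dissipated=6.000
Op 3: GROUND 3: Q3=0; energy lost=7.259
Op 4: CLOSE 3-4: Q_total=4.67, C_total=9.00, V=0.52; Q3=3.11, Q4=1.56; dissipated=2.420
Total dissipated: 17.040 μJ

Answer: 17.04 μJ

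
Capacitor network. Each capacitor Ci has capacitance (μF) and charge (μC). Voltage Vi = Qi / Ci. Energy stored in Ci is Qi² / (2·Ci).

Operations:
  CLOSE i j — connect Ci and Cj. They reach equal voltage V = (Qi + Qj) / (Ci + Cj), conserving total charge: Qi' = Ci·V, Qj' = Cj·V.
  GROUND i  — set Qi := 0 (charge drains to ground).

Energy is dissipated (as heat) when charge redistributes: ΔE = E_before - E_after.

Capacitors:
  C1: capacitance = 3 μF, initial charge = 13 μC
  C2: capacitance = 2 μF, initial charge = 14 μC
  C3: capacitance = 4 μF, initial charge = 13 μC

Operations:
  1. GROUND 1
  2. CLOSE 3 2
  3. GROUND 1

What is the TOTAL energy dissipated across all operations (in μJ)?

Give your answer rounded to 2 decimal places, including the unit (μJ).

Initial: C1(3μF, Q=13μC, V=4.33V), C2(2μF, Q=14μC, V=7.00V), C3(4μF, Q=13μC, V=3.25V)
Op 1: GROUND 1: Q1=0; energy lost=28.167
Op 2: CLOSE 3-2: Q_total=27.00, C_total=6.00, V=4.50; Q3=18.00, Q2=9.00; dissipated=9.375
Op 3: GROUND 1: Q1=0; energy lost=0.000
Total dissipated: 37.542 μJ

Answer: 37.54 μJ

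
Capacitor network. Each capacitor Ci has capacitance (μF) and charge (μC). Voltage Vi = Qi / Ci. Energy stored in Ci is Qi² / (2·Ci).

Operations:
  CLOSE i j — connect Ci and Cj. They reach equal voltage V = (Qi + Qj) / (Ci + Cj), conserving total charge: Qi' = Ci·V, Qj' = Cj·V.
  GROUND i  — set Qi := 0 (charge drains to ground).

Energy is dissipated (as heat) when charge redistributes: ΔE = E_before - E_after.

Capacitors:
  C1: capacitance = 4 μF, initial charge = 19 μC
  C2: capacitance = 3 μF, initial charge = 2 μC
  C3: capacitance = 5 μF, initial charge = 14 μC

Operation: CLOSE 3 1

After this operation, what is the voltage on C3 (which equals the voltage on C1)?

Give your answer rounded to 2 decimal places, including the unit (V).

Initial: C1(4μF, Q=19μC, V=4.75V), C2(3μF, Q=2μC, V=0.67V), C3(5μF, Q=14μC, V=2.80V)
Op 1: CLOSE 3-1: Q_total=33.00, C_total=9.00, V=3.67; Q3=18.33, Q1=14.67; dissipated=4.225

Answer: 3.67 V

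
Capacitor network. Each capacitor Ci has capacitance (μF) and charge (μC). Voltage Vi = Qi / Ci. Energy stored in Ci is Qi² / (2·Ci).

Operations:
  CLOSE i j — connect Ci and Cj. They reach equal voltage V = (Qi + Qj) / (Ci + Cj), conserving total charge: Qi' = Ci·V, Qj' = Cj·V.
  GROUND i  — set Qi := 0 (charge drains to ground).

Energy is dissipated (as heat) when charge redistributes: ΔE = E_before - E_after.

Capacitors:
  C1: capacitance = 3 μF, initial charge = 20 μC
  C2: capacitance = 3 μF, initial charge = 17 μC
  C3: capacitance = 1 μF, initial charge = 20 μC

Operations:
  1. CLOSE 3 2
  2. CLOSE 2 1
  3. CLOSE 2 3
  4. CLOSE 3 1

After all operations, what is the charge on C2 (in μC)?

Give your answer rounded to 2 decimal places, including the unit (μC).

Initial: C1(3μF, Q=20μC, V=6.67V), C2(3μF, Q=17μC, V=5.67V), C3(1μF, Q=20μC, V=20.00V)
Op 1: CLOSE 3-2: Q_total=37.00, C_total=4.00, V=9.25; Q3=9.25, Q2=27.75; dissipated=77.042
Op 2: CLOSE 2-1: Q_total=47.75, C_total=6.00, V=7.96; Q2=23.88, Q1=23.88; dissipated=5.005
Op 3: CLOSE 2-3: Q_total=33.12, C_total=4.00, V=8.28; Q2=24.84, Q3=8.28; dissipated=0.626
Op 4: CLOSE 3-1: Q_total=32.16, C_total=4.00, V=8.04; Q3=8.04, Q1=24.12; dissipated=0.039
Final charges: Q1=24.12, Q2=24.84, Q3=8.04

Answer: 24.84 μC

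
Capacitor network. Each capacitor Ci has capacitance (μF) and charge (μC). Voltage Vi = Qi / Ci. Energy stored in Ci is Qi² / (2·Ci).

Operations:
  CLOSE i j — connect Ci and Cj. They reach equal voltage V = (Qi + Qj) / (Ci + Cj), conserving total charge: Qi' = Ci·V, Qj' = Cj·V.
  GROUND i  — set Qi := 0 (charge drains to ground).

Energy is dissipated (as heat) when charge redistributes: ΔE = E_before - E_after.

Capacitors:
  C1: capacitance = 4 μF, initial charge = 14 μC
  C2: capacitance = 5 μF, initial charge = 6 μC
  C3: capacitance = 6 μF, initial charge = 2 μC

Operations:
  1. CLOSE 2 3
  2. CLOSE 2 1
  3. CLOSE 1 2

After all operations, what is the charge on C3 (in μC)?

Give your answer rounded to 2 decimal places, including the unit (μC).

Answer: 4.36 μC

Derivation:
Initial: C1(4μF, Q=14μC, V=3.50V), C2(5μF, Q=6μC, V=1.20V), C3(6μF, Q=2μC, V=0.33V)
Op 1: CLOSE 2-3: Q_total=8.00, C_total=11.00, V=0.73; Q2=3.64, Q3=4.36; dissipated=1.024
Op 2: CLOSE 2-1: Q_total=17.64, C_total=9.00, V=1.96; Q2=9.80, Q1=7.84; dissipated=8.542
Op 3: CLOSE 1-2: Q_total=17.64, C_total=9.00, V=1.96; Q1=7.84, Q2=9.80; dissipated=0.000
Final charges: Q1=7.84, Q2=9.80, Q3=4.36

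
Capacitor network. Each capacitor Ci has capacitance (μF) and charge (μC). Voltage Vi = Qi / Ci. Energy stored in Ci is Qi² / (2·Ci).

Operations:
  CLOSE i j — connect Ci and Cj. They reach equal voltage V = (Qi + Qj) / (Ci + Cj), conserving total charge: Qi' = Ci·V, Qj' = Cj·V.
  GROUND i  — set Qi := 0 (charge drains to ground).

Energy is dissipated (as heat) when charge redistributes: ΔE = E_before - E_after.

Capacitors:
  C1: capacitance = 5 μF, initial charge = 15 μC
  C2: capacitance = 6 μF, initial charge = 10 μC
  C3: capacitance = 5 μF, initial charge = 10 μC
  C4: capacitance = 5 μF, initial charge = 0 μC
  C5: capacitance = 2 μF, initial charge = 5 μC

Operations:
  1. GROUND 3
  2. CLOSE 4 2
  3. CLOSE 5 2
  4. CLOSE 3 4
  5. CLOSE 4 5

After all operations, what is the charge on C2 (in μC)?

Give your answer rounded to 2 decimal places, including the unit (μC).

Initial: C1(5μF, Q=15μC, V=3.00V), C2(6μF, Q=10μC, V=1.67V), C3(5μF, Q=10μC, V=2.00V), C4(5μF, Q=0μC, V=0.00V), C5(2μF, Q=5μC, V=2.50V)
Op 1: GROUND 3: Q3=0; energy lost=10.000
Op 2: CLOSE 4-2: Q_total=10.00, C_total=11.00, V=0.91; Q4=4.55, Q2=5.45; dissipated=3.788
Op 3: CLOSE 5-2: Q_total=10.45, C_total=8.00, V=1.31; Q5=2.61, Q2=7.84; dissipated=1.898
Op 4: CLOSE 3-4: Q_total=4.55, C_total=10.00, V=0.45; Q3=2.27, Q4=2.27; dissipated=1.033
Op 5: CLOSE 4-5: Q_total=4.89, C_total=7.00, V=0.70; Q4=3.49, Q5=1.40; dissipated=0.519
Final charges: Q1=15.00, Q2=7.84, Q3=2.27, Q4=3.49, Q5=1.40

Answer: 7.84 μC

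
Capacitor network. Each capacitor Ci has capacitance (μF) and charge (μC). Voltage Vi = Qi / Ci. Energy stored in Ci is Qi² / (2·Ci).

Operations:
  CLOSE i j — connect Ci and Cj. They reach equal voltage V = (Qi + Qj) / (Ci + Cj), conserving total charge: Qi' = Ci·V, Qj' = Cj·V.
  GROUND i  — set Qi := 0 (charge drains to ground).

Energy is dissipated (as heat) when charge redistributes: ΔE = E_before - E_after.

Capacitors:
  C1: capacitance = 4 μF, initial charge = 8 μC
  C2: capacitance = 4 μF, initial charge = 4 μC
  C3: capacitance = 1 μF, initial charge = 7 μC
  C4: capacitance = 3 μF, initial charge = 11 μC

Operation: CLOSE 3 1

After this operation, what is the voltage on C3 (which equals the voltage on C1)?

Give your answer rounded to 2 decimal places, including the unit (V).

Answer: 3.00 V

Derivation:
Initial: C1(4μF, Q=8μC, V=2.00V), C2(4μF, Q=4μC, V=1.00V), C3(1μF, Q=7μC, V=7.00V), C4(3μF, Q=11μC, V=3.67V)
Op 1: CLOSE 3-1: Q_total=15.00, C_total=5.00, V=3.00; Q3=3.00, Q1=12.00; dissipated=10.000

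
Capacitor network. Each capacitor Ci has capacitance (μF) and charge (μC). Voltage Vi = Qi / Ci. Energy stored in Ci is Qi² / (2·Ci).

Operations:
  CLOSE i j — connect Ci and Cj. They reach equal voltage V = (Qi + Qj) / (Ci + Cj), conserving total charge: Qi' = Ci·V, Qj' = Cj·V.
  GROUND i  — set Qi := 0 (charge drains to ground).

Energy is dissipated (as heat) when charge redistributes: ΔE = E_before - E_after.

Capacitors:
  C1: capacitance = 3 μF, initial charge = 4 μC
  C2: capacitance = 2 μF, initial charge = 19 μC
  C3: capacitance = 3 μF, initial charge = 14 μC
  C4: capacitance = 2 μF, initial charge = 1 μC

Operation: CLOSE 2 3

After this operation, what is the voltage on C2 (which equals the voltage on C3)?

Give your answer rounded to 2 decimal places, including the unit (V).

Answer: 6.60 V

Derivation:
Initial: C1(3μF, Q=4μC, V=1.33V), C2(2μF, Q=19μC, V=9.50V), C3(3μF, Q=14μC, V=4.67V), C4(2μF, Q=1μC, V=0.50V)
Op 1: CLOSE 2-3: Q_total=33.00, C_total=5.00, V=6.60; Q2=13.20, Q3=19.80; dissipated=14.017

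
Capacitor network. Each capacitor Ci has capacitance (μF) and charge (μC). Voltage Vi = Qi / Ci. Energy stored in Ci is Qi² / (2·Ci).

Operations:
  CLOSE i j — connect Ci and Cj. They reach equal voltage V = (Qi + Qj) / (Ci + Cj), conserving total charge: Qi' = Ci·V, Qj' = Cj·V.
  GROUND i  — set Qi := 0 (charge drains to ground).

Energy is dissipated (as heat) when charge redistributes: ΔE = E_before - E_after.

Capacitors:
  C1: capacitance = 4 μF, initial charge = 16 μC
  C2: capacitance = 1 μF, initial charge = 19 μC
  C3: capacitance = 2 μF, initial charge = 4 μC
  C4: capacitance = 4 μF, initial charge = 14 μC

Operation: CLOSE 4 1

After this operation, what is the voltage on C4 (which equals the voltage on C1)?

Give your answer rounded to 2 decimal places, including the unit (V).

Initial: C1(4μF, Q=16μC, V=4.00V), C2(1μF, Q=19μC, V=19.00V), C3(2μF, Q=4μC, V=2.00V), C4(4μF, Q=14μC, V=3.50V)
Op 1: CLOSE 4-1: Q_total=30.00, C_total=8.00, V=3.75; Q4=15.00, Q1=15.00; dissipated=0.250

Answer: 3.75 V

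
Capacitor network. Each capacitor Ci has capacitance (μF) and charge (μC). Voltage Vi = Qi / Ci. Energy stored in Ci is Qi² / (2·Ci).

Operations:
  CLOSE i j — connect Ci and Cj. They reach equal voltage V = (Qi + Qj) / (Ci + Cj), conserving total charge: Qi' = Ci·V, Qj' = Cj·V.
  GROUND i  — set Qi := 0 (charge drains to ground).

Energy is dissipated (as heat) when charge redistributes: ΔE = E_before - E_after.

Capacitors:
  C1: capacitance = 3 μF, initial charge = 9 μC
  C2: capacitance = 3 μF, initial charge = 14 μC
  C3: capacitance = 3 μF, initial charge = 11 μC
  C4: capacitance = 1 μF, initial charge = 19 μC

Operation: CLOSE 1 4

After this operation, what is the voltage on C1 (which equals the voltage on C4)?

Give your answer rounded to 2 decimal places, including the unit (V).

Initial: C1(3μF, Q=9μC, V=3.00V), C2(3μF, Q=14μC, V=4.67V), C3(3μF, Q=11μC, V=3.67V), C4(1μF, Q=19μC, V=19.00V)
Op 1: CLOSE 1-4: Q_total=28.00, C_total=4.00, V=7.00; Q1=21.00, Q4=7.00; dissipated=96.000

Answer: 7.00 V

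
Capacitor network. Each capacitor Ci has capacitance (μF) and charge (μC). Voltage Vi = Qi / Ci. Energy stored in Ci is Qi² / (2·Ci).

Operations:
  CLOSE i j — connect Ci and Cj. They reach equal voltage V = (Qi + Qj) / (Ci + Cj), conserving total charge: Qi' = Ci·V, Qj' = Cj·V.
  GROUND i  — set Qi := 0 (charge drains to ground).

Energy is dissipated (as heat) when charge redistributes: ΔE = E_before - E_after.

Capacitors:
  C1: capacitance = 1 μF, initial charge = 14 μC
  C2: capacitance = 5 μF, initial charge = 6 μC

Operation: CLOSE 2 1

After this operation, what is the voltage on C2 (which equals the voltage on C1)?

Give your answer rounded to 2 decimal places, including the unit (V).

Answer: 3.33 V

Derivation:
Initial: C1(1μF, Q=14μC, V=14.00V), C2(5μF, Q=6μC, V=1.20V)
Op 1: CLOSE 2-1: Q_total=20.00, C_total=6.00, V=3.33; Q2=16.67, Q1=3.33; dissipated=68.267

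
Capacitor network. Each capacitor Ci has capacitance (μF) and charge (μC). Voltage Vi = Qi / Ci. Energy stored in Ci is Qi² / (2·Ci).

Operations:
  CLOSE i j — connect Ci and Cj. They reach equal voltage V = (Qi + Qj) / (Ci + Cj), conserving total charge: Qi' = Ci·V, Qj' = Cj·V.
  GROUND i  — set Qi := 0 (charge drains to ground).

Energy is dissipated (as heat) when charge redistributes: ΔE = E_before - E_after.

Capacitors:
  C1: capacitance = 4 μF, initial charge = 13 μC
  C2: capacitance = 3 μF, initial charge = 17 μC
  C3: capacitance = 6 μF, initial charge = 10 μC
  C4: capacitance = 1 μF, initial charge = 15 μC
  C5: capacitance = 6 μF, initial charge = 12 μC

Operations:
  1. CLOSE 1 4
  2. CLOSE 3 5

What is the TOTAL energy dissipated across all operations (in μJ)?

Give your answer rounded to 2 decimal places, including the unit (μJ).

Answer: 55.39 μJ

Derivation:
Initial: C1(4μF, Q=13μC, V=3.25V), C2(3μF, Q=17μC, V=5.67V), C3(6μF, Q=10μC, V=1.67V), C4(1μF, Q=15μC, V=15.00V), C5(6μF, Q=12μC, V=2.00V)
Op 1: CLOSE 1-4: Q_total=28.00, C_total=5.00, V=5.60; Q1=22.40, Q4=5.60; dissipated=55.225
Op 2: CLOSE 3-5: Q_total=22.00, C_total=12.00, V=1.83; Q3=11.00, Q5=11.00; dissipated=0.167
Total dissipated: 55.392 μJ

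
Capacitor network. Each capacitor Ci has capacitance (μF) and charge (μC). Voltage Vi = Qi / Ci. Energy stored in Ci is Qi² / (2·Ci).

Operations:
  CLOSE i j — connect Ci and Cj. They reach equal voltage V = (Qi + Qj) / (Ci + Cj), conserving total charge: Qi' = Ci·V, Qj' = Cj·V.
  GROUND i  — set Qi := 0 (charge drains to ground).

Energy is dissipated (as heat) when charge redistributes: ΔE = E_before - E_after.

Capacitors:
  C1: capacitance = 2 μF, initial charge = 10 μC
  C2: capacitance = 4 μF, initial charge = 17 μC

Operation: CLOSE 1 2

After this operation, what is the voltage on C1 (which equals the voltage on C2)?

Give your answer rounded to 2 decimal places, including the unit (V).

Answer: 4.50 V

Derivation:
Initial: C1(2μF, Q=10μC, V=5.00V), C2(4μF, Q=17μC, V=4.25V)
Op 1: CLOSE 1-2: Q_total=27.00, C_total=6.00, V=4.50; Q1=9.00, Q2=18.00; dissipated=0.375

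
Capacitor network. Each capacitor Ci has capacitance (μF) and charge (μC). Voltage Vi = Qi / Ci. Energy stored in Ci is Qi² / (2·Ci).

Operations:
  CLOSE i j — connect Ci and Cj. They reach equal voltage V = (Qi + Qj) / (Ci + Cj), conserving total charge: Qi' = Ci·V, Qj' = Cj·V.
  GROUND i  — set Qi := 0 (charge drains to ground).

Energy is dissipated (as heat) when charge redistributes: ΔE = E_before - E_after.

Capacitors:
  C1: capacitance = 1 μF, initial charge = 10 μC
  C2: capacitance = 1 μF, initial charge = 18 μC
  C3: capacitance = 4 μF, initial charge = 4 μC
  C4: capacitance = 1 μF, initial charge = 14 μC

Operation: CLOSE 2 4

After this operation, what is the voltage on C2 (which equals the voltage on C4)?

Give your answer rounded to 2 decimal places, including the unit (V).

Initial: C1(1μF, Q=10μC, V=10.00V), C2(1μF, Q=18μC, V=18.00V), C3(4μF, Q=4μC, V=1.00V), C4(1μF, Q=14μC, V=14.00V)
Op 1: CLOSE 2-4: Q_total=32.00, C_total=2.00, V=16.00; Q2=16.00, Q4=16.00; dissipated=4.000

Answer: 16.00 V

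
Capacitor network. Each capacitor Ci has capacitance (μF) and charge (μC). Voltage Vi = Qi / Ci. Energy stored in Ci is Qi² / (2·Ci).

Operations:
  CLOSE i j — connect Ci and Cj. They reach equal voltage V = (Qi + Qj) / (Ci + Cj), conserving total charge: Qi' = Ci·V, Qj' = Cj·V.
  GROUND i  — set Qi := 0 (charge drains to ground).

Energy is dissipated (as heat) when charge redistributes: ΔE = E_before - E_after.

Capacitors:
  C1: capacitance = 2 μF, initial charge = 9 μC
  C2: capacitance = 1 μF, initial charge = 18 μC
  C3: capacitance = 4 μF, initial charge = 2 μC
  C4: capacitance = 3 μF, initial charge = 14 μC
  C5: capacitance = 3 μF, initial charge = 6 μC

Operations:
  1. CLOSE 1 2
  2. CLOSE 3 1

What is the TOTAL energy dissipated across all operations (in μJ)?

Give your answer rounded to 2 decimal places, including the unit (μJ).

Initial: C1(2μF, Q=9μC, V=4.50V), C2(1μF, Q=18μC, V=18.00V), C3(4μF, Q=2μC, V=0.50V), C4(3μF, Q=14μC, V=4.67V), C5(3μF, Q=6μC, V=2.00V)
Op 1: CLOSE 1-2: Q_total=27.00, C_total=3.00, V=9.00; Q1=18.00, Q2=9.00; dissipated=60.750
Op 2: CLOSE 3-1: Q_total=20.00, C_total=6.00, V=3.33; Q3=13.33, Q1=6.67; dissipated=48.167
Total dissipated: 108.917 μJ

Answer: 108.92 μJ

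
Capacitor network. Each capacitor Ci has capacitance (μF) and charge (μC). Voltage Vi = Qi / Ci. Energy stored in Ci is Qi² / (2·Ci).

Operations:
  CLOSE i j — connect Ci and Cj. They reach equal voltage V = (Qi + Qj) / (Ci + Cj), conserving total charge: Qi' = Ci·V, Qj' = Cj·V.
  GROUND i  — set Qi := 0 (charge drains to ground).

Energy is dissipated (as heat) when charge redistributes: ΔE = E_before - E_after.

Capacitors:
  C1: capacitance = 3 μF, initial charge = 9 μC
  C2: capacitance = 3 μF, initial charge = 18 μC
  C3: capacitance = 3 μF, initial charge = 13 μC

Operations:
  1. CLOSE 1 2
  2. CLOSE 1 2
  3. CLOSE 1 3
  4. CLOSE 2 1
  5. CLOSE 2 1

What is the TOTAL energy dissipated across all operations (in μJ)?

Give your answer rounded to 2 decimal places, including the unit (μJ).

Answer: 6.78 μJ

Derivation:
Initial: C1(3μF, Q=9μC, V=3.00V), C2(3μF, Q=18μC, V=6.00V), C3(3μF, Q=13μC, V=4.33V)
Op 1: CLOSE 1-2: Q_total=27.00, C_total=6.00, V=4.50; Q1=13.50, Q2=13.50; dissipated=6.750
Op 2: CLOSE 1-2: Q_total=27.00, C_total=6.00, V=4.50; Q1=13.50, Q2=13.50; dissipated=0.000
Op 3: CLOSE 1-3: Q_total=26.50, C_total=6.00, V=4.42; Q1=13.25, Q3=13.25; dissipated=0.021
Op 4: CLOSE 2-1: Q_total=26.75, C_total=6.00, V=4.46; Q2=13.38, Q1=13.38; dissipated=0.005
Op 5: CLOSE 2-1: Q_total=26.75, C_total=6.00, V=4.46; Q2=13.38, Q1=13.38; dissipated=0.000
Total dissipated: 6.776 μJ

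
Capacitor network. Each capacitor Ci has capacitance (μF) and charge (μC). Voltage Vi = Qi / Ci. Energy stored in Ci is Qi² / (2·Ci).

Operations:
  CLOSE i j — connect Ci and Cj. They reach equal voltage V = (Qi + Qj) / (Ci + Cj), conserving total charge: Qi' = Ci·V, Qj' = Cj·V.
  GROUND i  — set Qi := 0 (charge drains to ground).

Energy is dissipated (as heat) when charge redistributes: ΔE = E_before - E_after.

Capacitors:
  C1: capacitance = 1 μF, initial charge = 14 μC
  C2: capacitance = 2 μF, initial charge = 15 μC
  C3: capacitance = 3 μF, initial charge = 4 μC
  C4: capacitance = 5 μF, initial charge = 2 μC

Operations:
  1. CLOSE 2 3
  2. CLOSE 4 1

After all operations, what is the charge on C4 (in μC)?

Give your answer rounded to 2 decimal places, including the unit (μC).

Answer: 13.33 μC

Derivation:
Initial: C1(1μF, Q=14μC, V=14.00V), C2(2μF, Q=15μC, V=7.50V), C3(3μF, Q=4μC, V=1.33V), C4(5μF, Q=2μC, V=0.40V)
Op 1: CLOSE 2-3: Q_total=19.00, C_total=5.00, V=3.80; Q2=7.60, Q3=11.40; dissipated=22.817
Op 2: CLOSE 4-1: Q_total=16.00, C_total=6.00, V=2.67; Q4=13.33, Q1=2.67; dissipated=77.067
Final charges: Q1=2.67, Q2=7.60, Q3=11.40, Q4=13.33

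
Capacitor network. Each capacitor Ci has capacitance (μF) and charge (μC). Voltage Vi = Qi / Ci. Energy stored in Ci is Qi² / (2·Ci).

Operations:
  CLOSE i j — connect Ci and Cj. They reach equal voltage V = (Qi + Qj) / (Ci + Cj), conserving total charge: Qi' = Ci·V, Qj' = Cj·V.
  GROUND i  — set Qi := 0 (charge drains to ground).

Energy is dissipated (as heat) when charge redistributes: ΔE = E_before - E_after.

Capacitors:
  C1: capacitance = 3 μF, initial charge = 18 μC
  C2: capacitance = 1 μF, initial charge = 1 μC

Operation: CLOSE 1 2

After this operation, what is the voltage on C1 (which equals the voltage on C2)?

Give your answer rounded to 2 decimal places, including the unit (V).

Answer: 4.75 V

Derivation:
Initial: C1(3μF, Q=18μC, V=6.00V), C2(1μF, Q=1μC, V=1.00V)
Op 1: CLOSE 1-2: Q_total=19.00, C_total=4.00, V=4.75; Q1=14.25, Q2=4.75; dissipated=9.375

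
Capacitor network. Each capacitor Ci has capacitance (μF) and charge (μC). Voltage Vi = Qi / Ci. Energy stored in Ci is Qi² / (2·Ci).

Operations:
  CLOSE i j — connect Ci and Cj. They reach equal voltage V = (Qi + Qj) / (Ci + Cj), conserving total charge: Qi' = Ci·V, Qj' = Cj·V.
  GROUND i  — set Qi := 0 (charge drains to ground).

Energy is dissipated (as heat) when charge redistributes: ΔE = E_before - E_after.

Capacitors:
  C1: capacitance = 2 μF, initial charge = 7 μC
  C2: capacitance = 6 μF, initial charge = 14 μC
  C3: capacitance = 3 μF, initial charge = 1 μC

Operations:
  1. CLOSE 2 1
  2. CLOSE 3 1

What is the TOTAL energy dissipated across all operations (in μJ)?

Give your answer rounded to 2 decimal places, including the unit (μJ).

Initial: C1(2μF, Q=7μC, V=3.50V), C2(6μF, Q=14μC, V=2.33V), C3(3μF, Q=1μC, V=0.33V)
Op 1: CLOSE 2-1: Q_total=21.00, C_total=8.00, V=2.62; Q2=15.75, Q1=5.25; dissipated=1.021
Op 2: CLOSE 3-1: Q_total=6.25, C_total=5.00, V=1.25; Q3=3.75, Q1=2.50; dissipated=3.151
Total dissipated: 4.172 μJ

Answer: 4.17 μJ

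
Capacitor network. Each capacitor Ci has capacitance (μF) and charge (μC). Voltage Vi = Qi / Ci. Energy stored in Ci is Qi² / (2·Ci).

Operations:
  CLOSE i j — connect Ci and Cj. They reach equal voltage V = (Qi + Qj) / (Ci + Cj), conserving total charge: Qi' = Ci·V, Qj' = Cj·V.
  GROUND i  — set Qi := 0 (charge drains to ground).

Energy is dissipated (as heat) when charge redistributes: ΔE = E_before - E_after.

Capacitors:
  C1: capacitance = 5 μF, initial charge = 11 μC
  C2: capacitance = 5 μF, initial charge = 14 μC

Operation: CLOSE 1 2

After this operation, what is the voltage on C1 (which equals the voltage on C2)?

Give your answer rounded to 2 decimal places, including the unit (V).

Answer: 2.50 V

Derivation:
Initial: C1(5μF, Q=11μC, V=2.20V), C2(5μF, Q=14μC, V=2.80V)
Op 1: CLOSE 1-2: Q_total=25.00, C_total=10.00, V=2.50; Q1=12.50, Q2=12.50; dissipated=0.450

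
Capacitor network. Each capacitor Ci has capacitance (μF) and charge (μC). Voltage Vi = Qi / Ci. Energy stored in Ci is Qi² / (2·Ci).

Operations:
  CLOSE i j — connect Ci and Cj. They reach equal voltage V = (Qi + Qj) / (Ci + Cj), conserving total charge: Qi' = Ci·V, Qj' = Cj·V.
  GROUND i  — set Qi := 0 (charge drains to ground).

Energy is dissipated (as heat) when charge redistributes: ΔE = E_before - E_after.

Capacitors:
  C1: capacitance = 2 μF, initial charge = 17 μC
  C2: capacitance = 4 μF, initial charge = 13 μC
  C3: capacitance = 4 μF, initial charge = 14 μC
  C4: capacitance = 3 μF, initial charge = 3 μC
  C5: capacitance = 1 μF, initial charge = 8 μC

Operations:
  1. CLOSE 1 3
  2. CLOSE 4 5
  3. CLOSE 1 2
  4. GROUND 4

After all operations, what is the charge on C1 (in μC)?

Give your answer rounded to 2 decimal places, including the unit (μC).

Answer: 7.78 μC

Derivation:
Initial: C1(2μF, Q=17μC, V=8.50V), C2(4μF, Q=13μC, V=3.25V), C3(4μF, Q=14μC, V=3.50V), C4(3μF, Q=3μC, V=1.00V), C5(1μF, Q=8μC, V=8.00V)
Op 1: CLOSE 1-3: Q_total=31.00, C_total=6.00, V=5.17; Q1=10.33, Q3=20.67; dissipated=16.667
Op 2: CLOSE 4-5: Q_total=11.00, C_total=4.00, V=2.75; Q4=8.25, Q5=2.75; dissipated=18.375
Op 3: CLOSE 1-2: Q_total=23.33, C_total=6.00, V=3.89; Q1=7.78, Q2=15.56; dissipated=2.449
Op 4: GROUND 4: Q4=0; energy lost=11.344
Final charges: Q1=7.78, Q2=15.56, Q3=20.67, Q4=0.00, Q5=2.75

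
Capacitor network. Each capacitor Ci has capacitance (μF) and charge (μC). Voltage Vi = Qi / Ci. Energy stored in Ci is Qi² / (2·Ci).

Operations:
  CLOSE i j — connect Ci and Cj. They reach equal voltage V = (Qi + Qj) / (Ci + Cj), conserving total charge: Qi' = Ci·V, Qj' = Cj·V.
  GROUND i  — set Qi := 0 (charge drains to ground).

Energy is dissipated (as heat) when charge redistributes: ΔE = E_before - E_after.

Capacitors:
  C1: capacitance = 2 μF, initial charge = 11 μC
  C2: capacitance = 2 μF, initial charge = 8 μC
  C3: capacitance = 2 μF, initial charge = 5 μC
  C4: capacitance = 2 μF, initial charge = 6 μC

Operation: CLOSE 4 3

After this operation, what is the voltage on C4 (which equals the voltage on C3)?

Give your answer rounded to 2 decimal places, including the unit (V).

Answer: 2.75 V

Derivation:
Initial: C1(2μF, Q=11μC, V=5.50V), C2(2μF, Q=8μC, V=4.00V), C3(2μF, Q=5μC, V=2.50V), C4(2μF, Q=6μC, V=3.00V)
Op 1: CLOSE 4-3: Q_total=11.00, C_total=4.00, V=2.75; Q4=5.50, Q3=5.50; dissipated=0.125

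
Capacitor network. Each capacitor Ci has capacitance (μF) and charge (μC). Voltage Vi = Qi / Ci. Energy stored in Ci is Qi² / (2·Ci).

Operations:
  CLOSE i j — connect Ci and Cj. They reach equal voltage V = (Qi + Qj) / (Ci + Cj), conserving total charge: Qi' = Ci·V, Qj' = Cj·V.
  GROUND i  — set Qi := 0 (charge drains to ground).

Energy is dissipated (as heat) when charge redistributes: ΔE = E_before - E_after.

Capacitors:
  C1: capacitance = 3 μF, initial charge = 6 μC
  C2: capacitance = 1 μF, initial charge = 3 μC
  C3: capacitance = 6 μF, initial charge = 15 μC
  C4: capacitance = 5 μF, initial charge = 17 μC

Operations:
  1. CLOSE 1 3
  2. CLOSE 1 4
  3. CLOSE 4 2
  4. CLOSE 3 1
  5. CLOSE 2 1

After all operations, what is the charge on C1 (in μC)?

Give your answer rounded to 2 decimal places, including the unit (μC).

Answer: 8.00 μC

Derivation:
Initial: C1(3μF, Q=6μC, V=2.00V), C2(1μF, Q=3μC, V=3.00V), C3(6μF, Q=15μC, V=2.50V), C4(5μF, Q=17μC, V=3.40V)
Op 1: CLOSE 1-3: Q_total=21.00, C_total=9.00, V=2.33; Q1=7.00, Q3=14.00; dissipated=0.250
Op 2: CLOSE 1-4: Q_total=24.00, C_total=8.00, V=3.00; Q1=9.00, Q4=15.00; dissipated=1.067
Op 3: CLOSE 4-2: Q_total=18.00, C_total=6.00, V=3.00; Q4=15.00, Q2=3.00; dissipated=0.000
Op 4: CLOSE 3-1: Q_total=23.00, C_total=9.00, V=2.56; Q3=15.33, Q1=7.67; dissipated=0.444
Op 5: CLOSE 2-1: Q_total=10.67, C_total=4.00, V=2.67; Q2=2.67, Q1=8.00; dissipated=0.074
Final charges: Q1=8.00, Q2=2.67, Q3=15.33, Q4=15.00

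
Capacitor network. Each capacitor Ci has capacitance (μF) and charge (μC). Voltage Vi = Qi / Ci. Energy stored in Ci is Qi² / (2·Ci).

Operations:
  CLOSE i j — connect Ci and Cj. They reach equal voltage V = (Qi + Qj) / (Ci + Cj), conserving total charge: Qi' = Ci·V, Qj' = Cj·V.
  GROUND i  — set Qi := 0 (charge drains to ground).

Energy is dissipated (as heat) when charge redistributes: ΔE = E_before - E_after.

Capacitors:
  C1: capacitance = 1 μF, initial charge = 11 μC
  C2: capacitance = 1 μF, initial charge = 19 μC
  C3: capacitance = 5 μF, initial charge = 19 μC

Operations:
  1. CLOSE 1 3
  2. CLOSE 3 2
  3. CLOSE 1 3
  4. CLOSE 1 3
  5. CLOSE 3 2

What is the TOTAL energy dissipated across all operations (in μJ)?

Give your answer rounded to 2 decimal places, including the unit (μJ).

Answer: 105.60 μJ

Derivation:
Initial: C1(1μF, Q=11μC, V=11.00V), C2(1μF, Q=19μC, V=19.00V), C3(5μF, Q=19μC, V=3.80V)
Op 1: CLOSE 1-3: Q_total=30.00, C_total=6.00, V=5.00; Q1=5.00, Q3=25.00; dissipated=21.600
Op 2: CLOSE 3-2: Q_total=44.00, C_total=6.00, V=7.33; Q3=36.67, Q2=7.33; dissipated=81.667
Op 3: CLOSE 1-3: Q_total=41.67, C_total=6.00, V=6.94; Q1=6.94, Q3=34.72; dissipated=2.269
Op 4: CLOSE 1-3: Q_total=41.67, C_total=6.00, V=6.94; Q1=6.94, Q3=34.72; dissipated=0.000
Op 5: CLOSE 3-2: Q_total=42.06, C_total=6.00, V=7.01; Q3=35.05, Q2=7.01; dissipated=0.063
Total dissipated: 105.598 μJ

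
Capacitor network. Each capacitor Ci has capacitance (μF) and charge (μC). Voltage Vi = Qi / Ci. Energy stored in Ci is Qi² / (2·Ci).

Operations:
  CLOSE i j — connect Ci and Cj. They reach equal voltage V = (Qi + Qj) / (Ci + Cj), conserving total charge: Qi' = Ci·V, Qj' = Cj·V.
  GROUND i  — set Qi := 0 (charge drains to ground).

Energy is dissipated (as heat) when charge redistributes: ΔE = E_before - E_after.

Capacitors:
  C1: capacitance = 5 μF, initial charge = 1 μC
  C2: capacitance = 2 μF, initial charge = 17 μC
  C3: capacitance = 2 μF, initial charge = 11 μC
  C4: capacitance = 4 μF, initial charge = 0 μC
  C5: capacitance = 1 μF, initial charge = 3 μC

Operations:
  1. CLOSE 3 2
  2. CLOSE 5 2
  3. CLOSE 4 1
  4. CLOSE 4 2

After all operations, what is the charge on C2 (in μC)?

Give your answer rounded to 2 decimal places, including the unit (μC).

Answer: 3.93 μC

Derivation:
Initial: C1(5μF, Q=1μC, V=0.20V), C2(2μF, Q=17μC, V=8.50V), C3(2μF, Q=11μC, V=5.50V), C4(4μF, Q=0μC, V=0.00V), C5(1μF, Q=3μC, V=3.00V)
Op 1: CLOSE 3-2: Q_total=28.00, C_total=4.00, V=7.00; Q3=14.00, Q2=14.00; dissipated=4.500
Op 2: CLOSE 5-2: Q_total=17.00, C_total=3.00, V=5.67; Q5=5.67, Q2=11.33; dissipated=5.333
Op 3: CLOSE 4-1: Q_total=1.00, C_total=9.00, V=0.11; Q4=0.44, Q1=0.56; dissipated=0.044
Op 4: CLOSE 4-2: Q_total=11.78, C_total=6.00, V=1.96; Q4=7.85, Q2=3.93; dissipated=20.576
Final charges: Q1=0.56, Q2=3.93, Q3=14.00, Q4=7.85, Q5=5.67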